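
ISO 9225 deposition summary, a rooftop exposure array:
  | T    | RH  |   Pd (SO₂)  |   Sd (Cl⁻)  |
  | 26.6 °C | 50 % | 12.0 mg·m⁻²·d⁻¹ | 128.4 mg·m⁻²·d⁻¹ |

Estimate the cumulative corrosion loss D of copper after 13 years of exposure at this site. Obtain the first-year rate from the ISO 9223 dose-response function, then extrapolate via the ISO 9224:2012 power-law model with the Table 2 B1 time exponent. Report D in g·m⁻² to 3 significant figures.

copper: T>10 °C ⇒ hinge -0.080·(26.6−10) = -1.3280
  SO₂ term: 0.0053·12.0^0.26·exp(0.059·50-1.3280) = 0.0512
  Cl⁻ term: 0.01025·128.4^0.27·exp(0.036·50+0.049·26.6) = 0.8469
  r_corr = 0.0512 + 0.8469 = 0.8981 μm/a
ISO 9224: D(t) = r_corr · t^b with b = 0.667 (copper, B1)
  D(13) = 0.8981 × 13^0.667 = 0.8981 × 5.534 = 4.97 μm
  Mass loss = 4.97 μm × 8.96 g/cm³ = 44.53 g·m⁻²

D(13) = 44.5 g·m⁻²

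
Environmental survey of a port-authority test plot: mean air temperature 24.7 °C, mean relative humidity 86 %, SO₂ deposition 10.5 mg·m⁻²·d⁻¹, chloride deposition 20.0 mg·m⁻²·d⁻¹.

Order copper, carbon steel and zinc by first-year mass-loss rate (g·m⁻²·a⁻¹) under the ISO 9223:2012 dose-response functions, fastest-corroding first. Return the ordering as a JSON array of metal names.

["carbon steel", "copper", "zinc"]

copper: T>10 °C ⇒ hinge -0.080·(24.7−10) = -1.1760
  SO₂ term: 0.0053·10.5^0.26·exp(0.059·86-1.1760) = 0.4816
  Cl⁻ term: 0.01025·20.0^0.27·exp(0.036·86+0.049·24.7) = 1.707
  sum: 0.4816 + 1.707 → r_corr = 2.188 μm/a
  mass loss = 2.188 μm/a × 8.96 g/cm³ = 19.61 g·m⁻²·a⁻¹
carbon steel: f(T) = -0.054·(T−10) [T>10 °C] = -0.7938
  Pd branch = 1.77·Pd^0.52·e^(0.02·RH+f) = 15.18 μm/a
  Sd branch = 0.102·Sd^0.62·e^(0.033·RH+0.04·T) = 29.98 μm/a
  sum: 15.18 + 29.98 → r_corr = 45.16 μm/a
  mass loss = 45.16 μm/a × 7.85 g/cm³ = 354.5 g·m⁻²·a⁻¹
zinc: temperature factor f = -0.071·(14.7) = -1.0437
  SO₂ term: 0.0129·10.5^0.44·exp(0.046·86-1.0437) = 0.6679
  Cl⁻ term: 0.0175·20.0^0.57·exp(0.008·86+0.085·24.7) = 1.568
  r_corr = 0.6679 + 1.568 = 2.235 μm/a
  mass loss = 2.235 μm/a × 7.14 g/cm³ = 15.96 g·m⁻²·a⁻¹
Ordering by g·m⁻²·a⁻¹: carbon steel (355) > copper (19.6) > zinc (16)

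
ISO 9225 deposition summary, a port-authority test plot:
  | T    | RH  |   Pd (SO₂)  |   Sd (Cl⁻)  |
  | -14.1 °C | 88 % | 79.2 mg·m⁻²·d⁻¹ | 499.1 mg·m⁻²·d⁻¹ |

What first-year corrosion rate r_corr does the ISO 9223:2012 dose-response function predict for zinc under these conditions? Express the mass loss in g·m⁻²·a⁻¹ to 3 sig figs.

r_corr = 17.1 g·m⁻²·a⁻¹

zinc: temperature factor f = +0.038·(-24.1) = -0.9158
  sulphur-dioxide contribution → 2.025 μm/a
  chloride contribution → 0.3683 μm/a
  total first-year rate 2.393 μm/a
Convert to mass loss: 2.393 μm/a × 7.14 g/cm³ = 17.09 g·m⁻²·a⁻¹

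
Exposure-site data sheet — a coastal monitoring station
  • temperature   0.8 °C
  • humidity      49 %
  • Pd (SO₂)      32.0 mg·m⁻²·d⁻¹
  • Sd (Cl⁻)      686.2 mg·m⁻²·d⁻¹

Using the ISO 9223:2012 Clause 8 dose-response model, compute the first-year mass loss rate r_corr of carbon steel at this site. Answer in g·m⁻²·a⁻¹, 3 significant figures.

carbon steel: temperature factor f = +0.150·(-9.2) = -1.3800
  sulphur-dioxide contribution → 7.193 μm/a
  chloride contribution → 30.43 μm/a
  total first-year rate 37.63 μm/a
Convert to mass loss: 37.63 μm/a × 7.85 g/cm³ = 295.4 g·m⁻²·a⁻¹

r_corr = 295 g·m⁻²·a⁻¹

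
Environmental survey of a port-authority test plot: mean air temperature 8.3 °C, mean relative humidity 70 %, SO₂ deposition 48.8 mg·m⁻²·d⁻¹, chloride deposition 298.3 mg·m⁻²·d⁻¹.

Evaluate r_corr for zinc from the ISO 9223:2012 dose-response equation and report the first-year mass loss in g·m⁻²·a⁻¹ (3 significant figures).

zinc: f(T) = +0.038·(T−10) [T≤10 °C] = -0.0646
  sulphur-dioxide contribution → 1.674 μm/a
  chloride contribution → 1.597 μm/a
  ⇒ r_corr(zinc) = 3.271 μm/a
Convert to mass loss: 3.271 μm/a × 7.14 g/cm³ = 23.36 g·m⁻²·a⁻¹

r_corr = 23.4 g·m⁻²·a⁻¹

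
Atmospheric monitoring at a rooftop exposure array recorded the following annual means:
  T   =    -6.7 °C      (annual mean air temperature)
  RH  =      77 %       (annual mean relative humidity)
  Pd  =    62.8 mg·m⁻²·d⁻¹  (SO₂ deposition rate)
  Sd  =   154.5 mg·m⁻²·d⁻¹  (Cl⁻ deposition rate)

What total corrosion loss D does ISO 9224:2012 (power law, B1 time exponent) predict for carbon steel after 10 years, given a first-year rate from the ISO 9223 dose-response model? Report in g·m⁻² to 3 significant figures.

carbon steel: temperature factor f = +0.150·(-16.7) = -2.5050
  Pd branch = 1.77·Pd^0.52·e^(0.02·RH+f) = 5.805 μm/a
  Sd branch = 0.102·Sd^0.62·e^(0.033·RH+0.04·T) = 22.54 μm/a
  sum: 5.805 + 22.54 → r_corr = 28.34 μm/a
ISO 9224: D(t) = r_corr · t^b with b = 0.523 (carbon steel, B1)
  D(10) = 28.34 × 10^0.523 = 28.34 × 3.334 = 94.5 μm
  Mass loss = 94.5 μm × 7.85 g/cm³ = 741.8 g·m⁻²

D(10) = 742 g·m⁻²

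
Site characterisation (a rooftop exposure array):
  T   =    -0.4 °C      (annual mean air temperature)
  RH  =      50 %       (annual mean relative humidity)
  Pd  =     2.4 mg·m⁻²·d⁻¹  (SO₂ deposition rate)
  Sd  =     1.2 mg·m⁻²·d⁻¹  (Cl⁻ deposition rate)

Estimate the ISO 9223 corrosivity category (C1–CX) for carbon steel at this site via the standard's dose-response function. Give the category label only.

C2

carbon steel: T≤10 °C ⇒ hinge +0.150·(-0.4−10) = -1.5600
  sulphur-dioxide contribution → 1.594 μm/a
  chloride contribution → 0.5852 μm/a
  total first-year rate 2.179 μm/a
Category bounds: 1.3…25 μm/a bracket r_corr ⇒ C2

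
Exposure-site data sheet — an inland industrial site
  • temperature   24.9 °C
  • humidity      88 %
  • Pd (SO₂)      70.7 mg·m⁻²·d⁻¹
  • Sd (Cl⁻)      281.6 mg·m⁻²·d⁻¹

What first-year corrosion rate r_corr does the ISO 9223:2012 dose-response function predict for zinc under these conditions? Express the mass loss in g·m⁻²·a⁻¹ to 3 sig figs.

r_corr = 64.2 g·m⁻²·a⁻¹

zinc: temperature factor f = -0.071·(14.9) = -1.0579
  SO₂ term: 0.0129·70.7^0.44·exp(0.046·88-1.0579) = 1.671
  Cl⁻ term: 0.0175·281.6^0.57·exp(0.008·88+0.085·24.9) = 7.316
  r_corr = 1.671 + 7.316 = 8.986 μm/a
Convert to mass loss: 8.986 μm/a × 7.14 g/cm³ = 64.16 g·m⁻²·a⁻¹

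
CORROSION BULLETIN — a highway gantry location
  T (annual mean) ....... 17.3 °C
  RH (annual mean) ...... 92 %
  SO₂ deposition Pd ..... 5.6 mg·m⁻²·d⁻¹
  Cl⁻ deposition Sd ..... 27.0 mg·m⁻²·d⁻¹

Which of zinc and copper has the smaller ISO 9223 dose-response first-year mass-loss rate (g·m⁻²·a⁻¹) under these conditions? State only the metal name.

zinc

zinc: T>10 °C ⇒ hinge -0.071·(17.3−10) = -0.5183
  sulphur-dioxide contribution → 1.129 μm/a
  chloride contribution → 1.04 μm/a
  ⇒ r_corr(zinc) = 2.169 μm/a
  mass loss = 2.169 μm/a × 7.14 g/cm³ = 15.49 g·m⁻²·a⁻¹
copper: temperature factor f = -0.080·(7.3) = -0.5840
  sulphur-dioxide contribution → 1.053 μm/a
  chloride contribution → 1.599 μm/a
  total first-year rate 2.652 μm/a
  mass loss = 2.652 μm/a × 8.96 g/cm³ = 23.76 g·m⁻²·a⁻¹
Ordering by g·m⁻²·a⁻¹: copper (23.8) > zinc (15.5)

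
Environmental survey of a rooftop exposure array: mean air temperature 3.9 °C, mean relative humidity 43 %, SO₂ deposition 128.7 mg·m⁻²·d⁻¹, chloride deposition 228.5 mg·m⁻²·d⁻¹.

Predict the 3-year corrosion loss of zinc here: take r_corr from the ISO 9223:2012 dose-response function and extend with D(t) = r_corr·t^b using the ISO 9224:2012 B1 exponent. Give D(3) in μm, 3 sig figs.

D(3) = 3.39 μm

zinc: temperature factor f = +0.038·(-6.1) = -0.2318
  SO₂ term: 0.0129·128.7^0.44·exp(0.046·43-0.2318) = 0.6269
  Cl⁻ term: 0.0175·228.5^0.57·exp(0.008·43+0.085·3.9) = 0.7603
  sum: 0.6269 + 0.7603 → r_corr = 1.387 μm/a
Power-law: D(3) = r_corr · 3^0.813
  D(3) = 1.387 × 3^0.813 = 1.387 × 2.443 = 3.389 μm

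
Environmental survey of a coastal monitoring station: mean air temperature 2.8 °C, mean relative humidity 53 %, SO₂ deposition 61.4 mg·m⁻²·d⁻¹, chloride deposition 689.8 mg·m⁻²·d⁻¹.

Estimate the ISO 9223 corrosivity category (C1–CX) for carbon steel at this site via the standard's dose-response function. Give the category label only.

carbon steel: T≤10 °C ⇒ hinge +0.150·(2.8−10) = -1.0800
  sulphur-dioxide contribution → 14.76 μm/a
  chloride contribution → 37.74 μm/a
  total first-year rate 52.5 μm/a
ISO 9223 Table 2 (carbon steel): 50 < 52.5 ≤ 80 μm/a ⇒ C4

C4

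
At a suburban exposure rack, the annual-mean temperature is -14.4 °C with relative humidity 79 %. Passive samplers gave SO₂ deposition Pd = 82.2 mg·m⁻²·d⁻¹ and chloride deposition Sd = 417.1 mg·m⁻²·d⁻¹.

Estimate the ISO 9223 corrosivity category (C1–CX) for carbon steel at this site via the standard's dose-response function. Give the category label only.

C3

carbon steel: temperature factor f = +0.150·(-24.4) = -3.6600
  sulphur-dioxide contribution → 2.19 μm/a
  chloride contribution → 32.75 μm/a
  total first-year rate 34.94 μm/a
Category bounds: 25…50 μm/a bracket r_corr ⇒ C3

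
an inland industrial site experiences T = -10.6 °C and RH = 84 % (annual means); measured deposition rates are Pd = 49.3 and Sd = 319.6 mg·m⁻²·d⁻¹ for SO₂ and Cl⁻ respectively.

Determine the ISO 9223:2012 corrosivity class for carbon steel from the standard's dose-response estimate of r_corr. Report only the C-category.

C3

carbon steel: T≤10 °C ⇒ hinge +0.150·(-10.6−10) = -3.0900
  sulphur-dioxide contribution → 3.28 μm/a
  chloride contribution → 38.12 μm/a
  total first-year rate 41.4 μm/a
41.4 μm/a falls in (25, 50] for carbon steel → category C3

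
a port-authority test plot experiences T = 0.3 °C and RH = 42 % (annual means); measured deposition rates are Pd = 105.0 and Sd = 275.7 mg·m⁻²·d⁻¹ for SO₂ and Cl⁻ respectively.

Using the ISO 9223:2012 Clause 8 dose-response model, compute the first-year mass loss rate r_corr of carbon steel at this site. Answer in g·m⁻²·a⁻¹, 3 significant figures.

carbon steel: f(T) = +0.150·(T−10) [T≤10 °C] = -1.4550
  sulphur-dioxide contribution → 10.76 μm/a
  chloride contribution → 13.45 μm/a
  total first-year rate 24.22 μm/a
Convert to mass loss: 24.22 μm/a × 7.85 g/cm³ = 190.1 g·m⁻²·a⁻¹

r_corr = 190 g·m⁻²·a⁻¹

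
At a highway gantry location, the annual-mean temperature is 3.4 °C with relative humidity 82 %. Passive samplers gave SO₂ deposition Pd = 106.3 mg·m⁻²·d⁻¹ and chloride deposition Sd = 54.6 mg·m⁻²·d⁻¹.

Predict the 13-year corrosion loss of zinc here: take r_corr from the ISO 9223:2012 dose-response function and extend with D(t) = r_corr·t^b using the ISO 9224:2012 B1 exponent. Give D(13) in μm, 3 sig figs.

zinc: T≤10 °C ⇒ hinge +0.038·(3.4−10) = -0.2508
  Pd branch = 0.0129·Pd^0.44·e^(0.046·RH+f) = 3.4 μm/a
  Sd branch = 0.0175·Sd^0.57·e^(0.008·RH+0.085·T) = 0.4402 μm/a
  r_corr = 3.4 + 0.4402 = 3.84 μm/a
Power-law: D(13) = r_corr · 13^0.813
  D(13) = 3.84 × 13^0.813 = 3.84 × 8.047 = 30.9 μm

D(13) = 30.9 μm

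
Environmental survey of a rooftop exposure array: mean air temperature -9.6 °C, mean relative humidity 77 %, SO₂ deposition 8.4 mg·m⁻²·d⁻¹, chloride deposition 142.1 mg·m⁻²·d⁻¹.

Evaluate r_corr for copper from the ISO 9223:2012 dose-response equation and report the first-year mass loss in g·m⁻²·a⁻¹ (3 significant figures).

copper: temperature factor f = +0.126·(-19.6) = -2.4696
  SO₂ term: 0.0053·8.4^0.26·exp(0.059·77-2.4696) = 0.07329
  Cl⁻ term: 0.01025·142.1^0.27·exp(0.036·77+0.049·-9.6) = 0.3904
  r_corr = 0.07329 + 0.3904 = 0.4637 μm/a
Convert to mass loss: 0.4637 μm/a × 8.96 g/cm³ = 4.155 g·m⁻²·a⁻¹

r_corr = 4.15 g·m⁻²·a⁻¹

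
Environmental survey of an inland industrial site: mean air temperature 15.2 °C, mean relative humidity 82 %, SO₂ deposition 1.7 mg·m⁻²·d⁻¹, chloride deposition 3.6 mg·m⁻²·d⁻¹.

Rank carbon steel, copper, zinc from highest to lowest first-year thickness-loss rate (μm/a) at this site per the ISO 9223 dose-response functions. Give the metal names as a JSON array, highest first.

["carbon steel", "copper", "zinc"]

carbon steel: T>10 °C ⇒ hinge -0.054·(15.2−10) = -0.2808
  SO₂ term: 1.77·1.7^0.52·exp(0.02·82-0.2808) = 9.08
  Cl⁻ term: 0.102·3.6^0.62·exp(0.033·82+0.04·15.2) = 6.205
  sum: 9.08 + 6.205 → r_corr = 15.29 μm/a
copper: temperature factor f = -0.080·(5.2) = -0.4160
  Pd branch = 0.0053·Pd^0.26·e^(0.059·RH+f) = 0.5066 μm/a
  Cl⁻ term: 0.01025·3.6^0.27·exp(0.036·82+0.049·15.2) = 0.584
  r_corr = 0.5066 + 0.584 = 1.091 μm/a
zinc: T>10 °C ⇒ hinge -0.071·(15.2−10) = -0.3692
  Pd branch = 0.0129·Pd^0.44·e^(0.046·RH+f) = 0.4896 μm/a
  Sd branch = 0.0175·Sd^0.57·e^(0.008·RH+0.085·T) = 0.2548 μm/a
  sum: 0.4896 + 0.2548 → r_corr = 0.7443 μm/a
Ordering by μm/a: carbon steel (15.3) > copper (1.09) > zinc (0.744)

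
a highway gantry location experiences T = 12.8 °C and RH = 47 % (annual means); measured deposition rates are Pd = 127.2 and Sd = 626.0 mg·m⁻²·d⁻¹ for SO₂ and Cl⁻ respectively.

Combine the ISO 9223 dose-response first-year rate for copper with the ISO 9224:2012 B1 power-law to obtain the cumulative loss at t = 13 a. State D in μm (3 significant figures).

copper: T>10 °C ⇒ hinge -0.080·(12.8−10) = -0.2240
  Pd branch = 0.0053·Pd^0.26·e^(0.059·RH+f) = 0.239 μm/a
  Cl⁻ term: 0.01025·626.0^0.27·exp(0.036·47+0.049·12.8) = 0.5929
  r_corr = 0.239 + 0.5929 = 0.832 μm/a
Long-term exponent b (ISO 9224 Table 2, B1) = 0.667
  D(13) = 0.832 × 13^0.667 = 0.832 × 5.534 = 4.604 μm

D(13) = 4.60 μm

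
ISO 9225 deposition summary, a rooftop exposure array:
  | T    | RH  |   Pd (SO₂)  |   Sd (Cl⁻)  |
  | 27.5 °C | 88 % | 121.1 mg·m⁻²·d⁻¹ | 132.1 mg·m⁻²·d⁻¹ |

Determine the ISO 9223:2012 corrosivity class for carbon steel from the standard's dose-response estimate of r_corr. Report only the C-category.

C5

carbon steel: temperature factor f = -0.054·(17.5) = -0.9450
  sulphur-dioxide contribution → 48.43 μm/a
  chloride contribution → 115.5 μm/a
  total first-year rate 163.9 μm/a
164 μm/a falls in (80, 200] for carbon steel → category C5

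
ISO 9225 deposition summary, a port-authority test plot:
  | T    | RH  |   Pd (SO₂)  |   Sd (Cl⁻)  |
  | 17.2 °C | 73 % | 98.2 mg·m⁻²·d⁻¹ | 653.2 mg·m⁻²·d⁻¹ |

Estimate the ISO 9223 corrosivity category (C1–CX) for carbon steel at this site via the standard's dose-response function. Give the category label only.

C5

carbon steel: f(T) = -0.054·(T−10) [T>10 °C] = -0.3888
  sulphur-dioxide contribution → 56.12 μm/a
  chloride contribution → 125.6 μm/a
  total first-year rate 181.7 μm/a
Category bounds: 80…200 μm/a bracket r_corr ⇒ C5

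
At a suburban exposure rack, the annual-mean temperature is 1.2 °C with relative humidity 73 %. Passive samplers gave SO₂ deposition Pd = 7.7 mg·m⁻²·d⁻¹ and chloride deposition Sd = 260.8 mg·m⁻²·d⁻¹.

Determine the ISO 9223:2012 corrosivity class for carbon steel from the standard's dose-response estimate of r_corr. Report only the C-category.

C3

carbon steel: temperature factor f = +0.150·(-8.8) = -1.3200
  sulphur-dioxide contribution → 5.885 μm/a
  chloride contribution → 37.48 μm/a
  total first-year rate 43.36 μm/a
43.4 μm/a falls in (25, 50] for carbon steel → category C3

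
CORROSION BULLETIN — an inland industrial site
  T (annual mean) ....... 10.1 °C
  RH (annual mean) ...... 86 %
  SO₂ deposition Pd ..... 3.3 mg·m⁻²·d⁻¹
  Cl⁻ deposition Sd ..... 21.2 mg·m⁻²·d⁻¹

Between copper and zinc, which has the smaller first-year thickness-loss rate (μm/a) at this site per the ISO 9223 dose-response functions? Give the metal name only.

zinc

copper: T>10 °C ⇒ hinge -0.080·(10.1−10) = -0.0080
  Pd branch = 0.0053·Pd^0.26·e^(0.059·RH+f) = 1.146 μm/a
  Sd branch = 0.01025·Sd^0.27·e^(0.036·RH+0.049·T) = 0.8479 μm/a
  sum: 1.146 + 0.8479 → r_corr = 1.994 μm/a
zinc: f(T) = -0.071·(T−10) [T>10 °C] = -0.0071
  Pd branch = 0.0129·Pd^0.44·e^(0.046·RH+f) = 1.132 μm/a
  Cl⁻ term: 0.0175·21.2^0.57·exp(0.008·86+0.085·10.1) = 0.4685
  sum: 1.132 + 0.4685 → r_corr = 1.6 μm/a
Ordering by μm/a: copper (1.99) > zinc (1.6)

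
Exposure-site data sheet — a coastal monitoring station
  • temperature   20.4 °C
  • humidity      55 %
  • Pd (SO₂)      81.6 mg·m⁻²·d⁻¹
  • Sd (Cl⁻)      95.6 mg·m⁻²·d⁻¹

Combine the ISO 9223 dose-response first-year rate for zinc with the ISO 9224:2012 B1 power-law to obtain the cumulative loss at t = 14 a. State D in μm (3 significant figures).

zinc: temperature factor f = -0.071·(10.4) = -0.7384
  sulphur-dioxide contribution → 0.5368 μm/a
  chloride contribution → 2.07 μm/a
  total first-year rate 2.607 μm/a
ISO 9224: D(t) = r_corr · t^b with b = 0.813 (zinc, B1)
  D(14) = 2.607 × 14^0.813 = 2.607 × 8.547 = 22.28 μm

D(14) = 22.3 μm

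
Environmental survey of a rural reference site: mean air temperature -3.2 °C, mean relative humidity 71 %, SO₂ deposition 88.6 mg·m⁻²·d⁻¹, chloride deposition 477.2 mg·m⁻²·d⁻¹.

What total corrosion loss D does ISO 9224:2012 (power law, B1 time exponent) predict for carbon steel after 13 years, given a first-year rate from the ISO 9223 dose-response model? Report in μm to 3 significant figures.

carbon steel: T≤10 °C ⇒ hinge +0.150·(-3.2−10) = -1.9800
  Pd branch = 1.77·Pd^0.52·e^(0.02·RH+f) = 10.41 μm/a
  Sd branch = 0.102·Sd^0.62·e^(0.033·RH+0.04·T) = 42.79 μm/a
  r_corr = 10.41 + 42.79 = 53.2 μm/a
Long-term exponent b (ISO 9224 Table 2, B1) = 0.523
  D(13) = 53.2 × 13^0.523 = 53.2 × 3.825 = 203.5 μm

D(13) = 203 μm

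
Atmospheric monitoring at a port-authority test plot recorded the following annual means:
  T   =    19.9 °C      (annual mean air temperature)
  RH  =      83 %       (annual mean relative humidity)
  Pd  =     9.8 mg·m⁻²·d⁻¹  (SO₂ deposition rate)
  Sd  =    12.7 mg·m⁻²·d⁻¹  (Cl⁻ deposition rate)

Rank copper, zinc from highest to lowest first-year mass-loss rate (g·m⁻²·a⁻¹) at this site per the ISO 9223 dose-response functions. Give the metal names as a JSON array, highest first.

copper: temperature factor f = -0.080·(9.9) = -0.7920
  Pd branch = 0.0053·Pd^0.26·e^(0.059·RH+f) = 0.5818 μm/a
  Sd branch = 0.01025·Sd^0.27·e^(0.036·RH+0.049·T) = 1.071 μm/a
  sum: 0.5818 + 1.071 → r_corr = 1.653 μm/a
  mass loss = 1.653 μm/a × 8.96 g/cm³ = 14.81 g·m⁻²·a⁻¹
zinc: f(T) = -0.071·(T−10) [T>10 °C] = -0.7029
  Pd branch = 0.0129·Pd^0.44·e^(0.046·RH+f) = 0.7936 μm/a
  Cl⁻ term: 0.0175·12.7^0.57·exp(0.008·83+0.085·19.9) = 0.7856
  r_corr = 0.7936 + 0.7856 = 1.579 μm/a
  mass loss = 1.579 μm/a × 7.14 g/cm³ = 11.28 g·m⁻²·a⁻¹
Ordering by g·m⁻²·a⁻¹: copper (14.8) > zinc (11.3)

["copper", "zinc"]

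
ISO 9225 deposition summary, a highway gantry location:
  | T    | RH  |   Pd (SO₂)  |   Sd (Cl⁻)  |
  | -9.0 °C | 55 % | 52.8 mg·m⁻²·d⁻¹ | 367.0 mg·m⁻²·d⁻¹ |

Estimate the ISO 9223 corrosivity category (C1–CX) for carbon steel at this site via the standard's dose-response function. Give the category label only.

carbon steel: temperature factor f = +0.150·(-19.0) = -2.8500
  SO₂ term: 1.77·52.8^0.52·exp(0.02·55-2.8500) = 2.42
  Sd branch = 0.102·Sd^0.62·e^(0.033·RH+0.04·T) = 17.01 μm/a
  r_corr = 2.42 + 17.01 = 19.43 μm/a
ISO 9223 Table 2 (carbon steel): 1.3 < 19.4 ≤ 25 μm/a ⇒ C2

C2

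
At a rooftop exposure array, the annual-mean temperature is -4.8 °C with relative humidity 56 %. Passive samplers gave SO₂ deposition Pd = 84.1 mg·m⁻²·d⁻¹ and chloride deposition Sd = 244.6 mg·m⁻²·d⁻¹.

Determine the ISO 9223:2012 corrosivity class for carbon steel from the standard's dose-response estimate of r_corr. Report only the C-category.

carbon steel: f(T) = +0.150·(T−10) [T≤10 °C] = -2.2200
  sulphur-dioxide contribution → 5.904 μm/a
  chloride contribution → 16.17 μm/a
  total first-year rate 22.07 μm/a
Category bounds: 1.3…25 μm/a bracket r_corr ⇒ C2

C2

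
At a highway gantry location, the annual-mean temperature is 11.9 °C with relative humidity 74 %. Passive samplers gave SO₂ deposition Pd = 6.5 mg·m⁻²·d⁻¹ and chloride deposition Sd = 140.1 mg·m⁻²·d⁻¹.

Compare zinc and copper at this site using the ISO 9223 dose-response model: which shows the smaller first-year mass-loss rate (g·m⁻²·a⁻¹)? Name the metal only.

copper

zinc: temperature factor f = -0.071·(1.9) = -0.1349
  SO₂ term: 0.0129·6.5^0.44·exp(0.046·74-0.1349) = 0.7727
  Sd branch = 0.0175·Sd^0.57·e^(0.008·RH+0.085·T) = 1.455 μm/a
  r_corr = 0.7727 + 1.455 = 2.228 μm/a
  mass loss = 2.228 μm/a × 7.14 g/cm³ = 15.91 g·m⁻²·a⁻¹
copper: T>10 °C ⇒ hinge -0.080·(11.9−10) = -0.1520
  SO₂ term: 0.0053·6.5^0.26·exp(0.059·74-0.1520) = 0.5831
  Cl⁻ term: 0.01025·140.1^0.27·exp(0.036·74+0.049·11.9) = 1.001
  r_corr = 0.5831 + 1.001 = 1.584 μm/a
  mass loss = 1.584 μm/a × 8.96 g/cm³ = 14.19 g·m⁻²·a⁻¹
Ordering by g·m⁻²·a⁻¹: zinc (15.9) > copper (14.2)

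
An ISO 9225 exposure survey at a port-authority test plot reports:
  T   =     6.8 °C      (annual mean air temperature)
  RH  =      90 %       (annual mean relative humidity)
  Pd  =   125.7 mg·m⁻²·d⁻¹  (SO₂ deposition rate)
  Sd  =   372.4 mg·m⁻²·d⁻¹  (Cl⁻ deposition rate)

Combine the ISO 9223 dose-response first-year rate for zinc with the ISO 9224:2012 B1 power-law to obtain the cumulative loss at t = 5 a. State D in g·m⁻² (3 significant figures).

zinc: f(T) = +0.038·(T−10) [T≤10 °C] = -0.1216
  SO₂ term: 0.0129·125.7^0.44·exp(0.046·90-0.1216) = 6.018
  Sd branch = 0.0175·Sd^0.57·e^(0.008·RH+0.085·T) = 1.872 μm/a
  r_corr = 6.018 + 1.872 = 7.89 μm/a
Long-term exponent b (ISO 9224 Table 2, B1) = 0.813
  D(5) = 7.89 × 5^0.813 = 7.89 × 3.701 = 29.2 μm
  Mass loss = 29.2 μm × 7.14 g/cm³ = 208.5 g·m⁻²

D(5) = 208 g·m⁻²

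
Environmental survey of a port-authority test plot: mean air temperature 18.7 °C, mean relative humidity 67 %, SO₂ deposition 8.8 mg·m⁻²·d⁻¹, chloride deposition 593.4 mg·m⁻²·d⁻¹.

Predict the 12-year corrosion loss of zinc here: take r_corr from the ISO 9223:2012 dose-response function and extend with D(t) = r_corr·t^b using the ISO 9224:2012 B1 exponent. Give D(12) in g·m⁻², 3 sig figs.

zinc: temperature factor f = -0.071·(8.7) = -0.6177
  SO₂ term: 0.0129·8.8^0.44·exp(0.046·67-0.6177) = 0.3948
  Cl⁻ term: 0.0175·593.4^0.57·exp(0.008·67+0.085·18.7) = 5.584
  r_corr = 0.3948 + 5.584 = 5.979 μm/a
ISO 9224: D(t) = r_corr · t^b with b = 0.813 (zinc, B1)
  D(12) = 5.979 × 12^0.813 = 5.979 × 7.54 = 45.08 μm
  Mass loss = 45.08 μm × 7.14 g/cm³ = 321.9 g·m⁻²

D(12) = 322 g·m⁻²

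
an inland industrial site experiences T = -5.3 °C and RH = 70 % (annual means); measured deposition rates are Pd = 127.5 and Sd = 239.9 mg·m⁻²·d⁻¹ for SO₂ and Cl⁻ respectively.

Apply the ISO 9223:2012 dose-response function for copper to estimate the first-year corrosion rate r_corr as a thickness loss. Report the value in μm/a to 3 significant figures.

copper: temperature factor f = +0.126·(-15.3) = -1.9278
  sulphur-dioxide contribution → 0.1691 μm/a
  chloride contribution → 0.4315 μm/a
  total first-year rate 0.6006 μm/a

r_corr = 0.601 μm/a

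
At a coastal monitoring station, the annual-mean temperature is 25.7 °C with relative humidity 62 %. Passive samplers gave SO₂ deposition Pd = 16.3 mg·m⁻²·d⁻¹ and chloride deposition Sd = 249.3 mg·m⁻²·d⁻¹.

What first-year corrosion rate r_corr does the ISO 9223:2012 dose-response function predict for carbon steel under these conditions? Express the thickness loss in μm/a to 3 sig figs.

r_corr = 78.7 μm/a

carbon steel: temperature factor f = -0.054·(15.7) = -0.8478
  sulphur-dioxide contribution → 11.19 μm/a
  chloride contribution → 67.54 μm/a
  ⇒ r_corr(carbon steel) = 78.73 μm/a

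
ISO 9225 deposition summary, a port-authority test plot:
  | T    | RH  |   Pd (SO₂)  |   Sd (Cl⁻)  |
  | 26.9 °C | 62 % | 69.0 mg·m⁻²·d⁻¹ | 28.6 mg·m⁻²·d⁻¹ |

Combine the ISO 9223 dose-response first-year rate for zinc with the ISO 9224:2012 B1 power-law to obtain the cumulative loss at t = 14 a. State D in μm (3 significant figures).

zinc: T>10 °C ⇒ hinge -0.071·(26.9−10) = -1.1999
  SO₂ term: 0.0129·69.0^0.44·exp(0.046·62-1.1999) = 0.4337
  Cl⁻ term: 0.0175·28.6^0.57·exp(0.008·62+0.085·26.9) = 1.912
  r_corr = 0.4337 + 1.912 = 2.346 μm/a
Power-law: D(14) = r_corr · 14^0.813
  D(14) = 2.346 × 14^0.813 = 2.346 × 8.547 = 20.05 μm

D(14) = 20.1 μm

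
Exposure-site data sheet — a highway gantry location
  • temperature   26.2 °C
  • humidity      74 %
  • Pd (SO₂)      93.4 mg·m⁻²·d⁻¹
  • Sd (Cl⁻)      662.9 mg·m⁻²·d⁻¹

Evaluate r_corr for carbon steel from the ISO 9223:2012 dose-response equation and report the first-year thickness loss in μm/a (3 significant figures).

r_corr = 222 μm/a

carbon steel: f(T) = -0.054·(T−10) [T>10 °C] = -0.8748
  SO₂ term: 1.77·93.4^0.52·exp(0.02·74-0.8748) = 34.31
  Cl⁻ term: 0.102·662.9^0.62·exp(0.033·74+0.04·26.2) = 187.8
  sum: 34.31 + 187.8 → r_corr = 222.1 μm/a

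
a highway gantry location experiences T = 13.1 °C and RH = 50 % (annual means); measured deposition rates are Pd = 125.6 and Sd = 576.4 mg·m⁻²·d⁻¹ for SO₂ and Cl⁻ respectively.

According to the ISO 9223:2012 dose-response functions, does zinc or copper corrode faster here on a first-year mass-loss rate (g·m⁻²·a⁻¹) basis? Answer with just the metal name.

zinc: f(T) = -0.071·(T−10) [T>10 °C] = -0.2201
  sulphur-dioxide contribution → 0.8658 μm/a
  chloride contribution → 2.978 μm/a
  ⇒ r_corr(zinc) = 3.844 μm/a
  mass loss = 3.844 μm/a × 7.14 g/cm³ = 27.45 g·m⁻²·a⁻¹
copper: T>10 °C ⇒ hinge -0.080·(13.1−10) = -0.2480
  sulphur-dioxide contribution → 0.2776 μm/a
  chloride contribution → 0.6556 μm/a
  ⇒ r_corr(copper) = 0.9332 μm/a
  mass loss = 0.9332 μm/a × 8.96 g/cm³ = 8.362 g·m⁻²·a⁻¹
Ordering by g·m⁻²·a⁻¹: zinc (27.4) > copper (8.36)

zinc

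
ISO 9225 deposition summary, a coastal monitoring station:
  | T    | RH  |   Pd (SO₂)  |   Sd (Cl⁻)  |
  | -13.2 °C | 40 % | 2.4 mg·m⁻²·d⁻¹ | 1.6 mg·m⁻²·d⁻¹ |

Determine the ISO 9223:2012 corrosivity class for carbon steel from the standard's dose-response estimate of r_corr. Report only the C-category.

carbon steel: f(T) = +0.150·(T−10) [T≤10 °C] = -3.4800
  SO₂ term: 1.77·2.4^0.52·exp(0.02·40-3.4800) = 0.1913
  Sd branch = 0.102·Sd^0.62·e^(0.033·RH+0.04·T) = 0.3014 μm/a
  sum: 0.1913 + 0.3014 → r_corr = 0.4927 μm/a
ISO 9223 Table 2 (carbon steel): 0 < 0.493 ≤ 1.3 μm/a ⇒ C1

C1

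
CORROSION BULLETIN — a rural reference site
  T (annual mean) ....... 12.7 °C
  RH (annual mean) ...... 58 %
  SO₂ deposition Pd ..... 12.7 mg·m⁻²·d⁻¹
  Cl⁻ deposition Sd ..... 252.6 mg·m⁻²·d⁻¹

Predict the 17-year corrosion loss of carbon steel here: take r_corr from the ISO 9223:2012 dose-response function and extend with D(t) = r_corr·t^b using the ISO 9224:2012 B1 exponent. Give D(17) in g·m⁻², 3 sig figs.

D(17) = 1.86e+03 g·m⁻²

carbon steel: temperature factor f = -0.054·(2.7) = -0.1458
  Pd branch = 1.77·Pd^0.52·e^(0.02·RH+f) = 18.3 μm/a
  Cl⁻ term: 0.102·252.6^0.62·exp(0.033·58+0.04·12.7) = 35.48
  r_corr = 18.3 + 35.48 = 53.78 μm/a
ISO 9224: D(t) = r_corr · t^b with b = 0.523 (carbon steel, B1)
  D(17) = 53.78 × 17^0.523 = 53.78 × 4.401 = 236.7 μm
  Mass loss = 236.7 μm × 7.85 g/cm³ = 1858 g·m⁻²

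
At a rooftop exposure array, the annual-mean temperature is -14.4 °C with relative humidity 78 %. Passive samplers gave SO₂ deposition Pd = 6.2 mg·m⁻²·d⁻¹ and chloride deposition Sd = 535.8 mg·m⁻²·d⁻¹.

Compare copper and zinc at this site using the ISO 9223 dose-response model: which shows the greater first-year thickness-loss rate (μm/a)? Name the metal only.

zinc

copper: temperature factor f = +0.126·(-24.4) = -3.0744
  Pd branch = 0.0053·Pd^0.26·e^(0.059·RH+f) = 0.03924 μm/a
  Sd branch = 0.01025·Sd^0.27·e^(0.036·RH+0.049·T) = 0.4577 μm/a
  r_corr = 0.03924 + 0.4577 = 0.497 μm/a
zinc: temperature factor f = +0.038·(-24.4) = -0.9272
  SO₂ term: 0.0129·6.2^0.44·exp(0.046·78-0.9272) = 0.4119
  Cl⁻ term: 0.0175·535.8^0.57·exp(0.008·78+0.085·-14.4) = 0.3451
  sum: 0.4119 + 0.3451 → r_corr = 0.7571 μm/a
Ordering by μm/a: zinc (0.757) > copper (0.497)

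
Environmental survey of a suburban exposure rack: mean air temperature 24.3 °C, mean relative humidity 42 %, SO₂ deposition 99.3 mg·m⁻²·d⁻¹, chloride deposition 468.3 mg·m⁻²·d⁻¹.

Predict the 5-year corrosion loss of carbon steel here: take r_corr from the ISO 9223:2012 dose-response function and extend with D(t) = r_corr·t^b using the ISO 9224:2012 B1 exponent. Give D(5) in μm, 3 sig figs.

D(5) = 161 μm

carbon steel: T>10 °C ⇒ hinge -0.054·(24.3−10) = -0.7722
  sulphur-dioxide contribution → 20.69 μm/a
  chloride contribution → 48.8 μm/a
  total first-year rate 69.49 μm/a
ISO 9224: D(t) = r_corr · t^b with b = 0.523 (carbon steel, B1)
  D(5) = 69.49 × 5^0.523 = 69.49 × 2.32 = 161.2 μm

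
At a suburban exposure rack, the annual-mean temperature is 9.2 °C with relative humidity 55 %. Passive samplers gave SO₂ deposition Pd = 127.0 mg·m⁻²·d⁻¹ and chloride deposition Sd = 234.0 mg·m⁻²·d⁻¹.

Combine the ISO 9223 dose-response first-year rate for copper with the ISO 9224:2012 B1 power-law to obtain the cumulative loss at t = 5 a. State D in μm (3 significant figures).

copper: temperature factor f = +0.126·(-0.8) = -0.1008
  Pd branch = 0.0053·Pd^0.26·e^(0.059·RH+f) = 0.4333 μm/a
  Cl⁻ term: 0.01025·234.0^0.27·exp(0.036·55+0.049·9.2) = 0.5083
  r_corr = 0.4333 + 0.5083 = 0.9416 μm/a
ISO 9224: D(t) = r_corr · t^b with b = 0.667 (copper, B1)
  D(5) = 0.9416 × 5^0.667 = 0.9416 × 2.926 = 2.755 μm

D(5) = 2.75 μm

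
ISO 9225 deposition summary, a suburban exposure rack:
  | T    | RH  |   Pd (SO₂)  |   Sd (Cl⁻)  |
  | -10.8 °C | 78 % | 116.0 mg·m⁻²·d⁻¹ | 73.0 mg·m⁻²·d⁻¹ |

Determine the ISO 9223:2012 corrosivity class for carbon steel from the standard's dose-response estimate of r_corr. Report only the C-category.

carbon steel: temperature factor f = +0.150·(-20.8) = -3.1200
  sulphur-dioxide contribution → 4.405 μm/a
  chloride contribution → 12.42 μm/a
  total first-year rate 16.83 μm/a
16.8 μm/a falls in (1.3, 25] for carbon steel → category C2

C2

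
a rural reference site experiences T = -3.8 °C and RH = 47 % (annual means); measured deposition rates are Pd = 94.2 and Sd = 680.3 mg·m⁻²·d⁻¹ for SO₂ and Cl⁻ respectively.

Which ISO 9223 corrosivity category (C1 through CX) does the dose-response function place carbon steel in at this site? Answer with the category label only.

carbon steel: f(T) = +0.150·(T−10) [T≤10 °C] = -2.0700
  Pd branch = 1.77·Pd^0.52·e^(0.02·RH+f) = 6.078 μm/a
  Sd branch = 0.102·Sd^0.62·e^(0.033·RH+0.04·T) = 23.58 μm/a
  sum: 6.078 + 23.58 → r_corr = 29.65 μm/a
Category bounds: 25…50 μm/a bracket r_corr ⇒ C3

C3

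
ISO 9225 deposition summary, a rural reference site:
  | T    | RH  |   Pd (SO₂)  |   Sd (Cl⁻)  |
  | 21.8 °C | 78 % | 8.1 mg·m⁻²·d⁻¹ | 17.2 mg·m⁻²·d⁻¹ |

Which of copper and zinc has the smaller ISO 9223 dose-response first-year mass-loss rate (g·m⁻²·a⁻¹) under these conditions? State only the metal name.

copper: temperature factor f = -0.080·(11.8) = -0.9440
  SO₂ term: 0.0053·8.1^0.26·exp(0.059·78-0.9440) = 0.3541
  Sd branch = 0.01025·Sd^0.27·e^(0.036·RH+0.049·T) = 1.066 μm/a
  r_corr = 0.3541 + 1.066 = 1.42 μm/a
  mass loss = 1.42 μm/a × 8.96 g/cm³ = 12.72 g·m⁻²·a⁻¹
zinc: T>10 °C ⇒ hinge -0.071·(21.8−10) = -0.8378
  Pd branch = 0.0129·Pd^0.44·e^(0.046·RH+f) = 0.5067 μm/a
  Sd branch = 0.0175·Sd^0.57·e^(0.008·RH+0.085·T) = 1.054 μm/a
  r_corr = 0.5067 + 1.054 = 1.561 μm/a
  mass loss = 1.561 μm/a × 7.14 g/cm³ = 11.15 g·m⁻²·a⁻¹
Ordering by g·m⁻²·a⁻¹: copper (12.7) > zinc (11.1)

zinc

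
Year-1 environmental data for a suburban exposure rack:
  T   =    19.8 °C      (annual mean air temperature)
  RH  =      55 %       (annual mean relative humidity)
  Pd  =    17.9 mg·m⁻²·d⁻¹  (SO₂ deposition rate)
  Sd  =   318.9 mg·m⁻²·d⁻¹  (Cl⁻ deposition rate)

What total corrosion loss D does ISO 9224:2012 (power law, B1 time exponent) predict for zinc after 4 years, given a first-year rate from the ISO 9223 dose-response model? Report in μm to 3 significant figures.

zinc: T>10 °C ⇒ hinge -0.071·(19.8−10) = -0.6958
  Pd branch = 0.0129·Pd^0.44·e^(0.046·RH+f) = 0.2874 μm/a
  Cl⁻ term: 0.0175·318.9^0.57·exp(0.008·55+0.085·19.8) = 3.91
  r_corr = 0.2874 + 3.91 = 4.197 μm/a
Long-term exponent b (ISO 9224 Table 2, B1) = 0.813
  D(4) = 4.197 × 4^0.813 = 4.197 × 3.087 = 12.95 μm

D(4) = 13.0 μm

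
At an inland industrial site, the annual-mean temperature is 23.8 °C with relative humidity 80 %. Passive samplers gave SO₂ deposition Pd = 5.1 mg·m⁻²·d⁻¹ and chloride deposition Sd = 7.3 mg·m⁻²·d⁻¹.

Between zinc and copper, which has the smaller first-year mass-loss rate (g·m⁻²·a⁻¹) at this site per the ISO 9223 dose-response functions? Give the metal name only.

zinc

zinc: f(T) = -0.071·(T−10) [T>10 °C] = -0.9798
  SO₂ term: 0.0129·5.1^0.44·exp(0.046·80-0.9798) = 0.3932
  Cl⁻ term: 0.0175·7.3^0.57·exp(0.008·80+0.085·23.8) = 0.7792
  r_corr = 0.3932 + 0.7792 = 1.172 μm/a
  mass loss = 1.172 μm/a × 7.14 g/cm³ = 8.371 g·m⁻²·a⁻¹
copper: temperature factor f = -0.080·(13.8) = -1.1040
  Pd branch = 0.0053·Pd^0.26·e^(0.059·RH+f) = 0.3011 μm/a
  Cl⁻ term: 0.01025·7.3^0.27·exp(0.036·80+0.049·23.8) = 1.002
  r_corr = 0.3011 + 1.002 = 1.304 μm/a
  mass loss = 1.304 μm/a × 8.96 g/cm³ = 11.68 g·m⁻²·a⁻¹
Ordering by g·m⁻²·a⁻¹: copper (11.7) > zinc (8.37)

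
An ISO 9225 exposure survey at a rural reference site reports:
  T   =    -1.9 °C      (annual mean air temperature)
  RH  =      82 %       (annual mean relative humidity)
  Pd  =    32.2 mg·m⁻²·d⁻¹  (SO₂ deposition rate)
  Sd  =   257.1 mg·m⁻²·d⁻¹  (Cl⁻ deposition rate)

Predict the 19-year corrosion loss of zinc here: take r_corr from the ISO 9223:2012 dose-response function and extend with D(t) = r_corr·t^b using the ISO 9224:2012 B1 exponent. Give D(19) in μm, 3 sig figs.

zinc: T≤10 °C ⇒ hinge +0.038·(-1.9−10) = -0.4522
  SO₂ term: 0.0129·32.2^0.44·exp(0.046·82-0.4522) = 1.644
  Cl⁻ term: 0.0175·257.1^0.57·exp(0.008·82+0.085·-1.9) = 0.6785
  r_corr = 1.644 + 0.6785 = 2.322 μm/a
Long-term exponent b (ISO 9224 Table 2, B1) = 0.813
  D(19) = 2.322 × 19^0.813 = 2.322 × 10.96 = 25.44 μm

D(19) = 25.4 μm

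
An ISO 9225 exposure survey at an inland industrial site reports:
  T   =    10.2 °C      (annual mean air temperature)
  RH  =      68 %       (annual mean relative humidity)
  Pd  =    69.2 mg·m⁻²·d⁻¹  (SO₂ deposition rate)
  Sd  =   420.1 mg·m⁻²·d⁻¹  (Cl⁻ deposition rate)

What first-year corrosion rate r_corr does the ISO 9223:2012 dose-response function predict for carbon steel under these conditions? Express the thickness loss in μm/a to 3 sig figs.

r_corr = 123 μm/a

carbon steel: T>10 °C ⇒ hinge -0.054·(10.2−10) = -0.0108
  sulphur-dioxide contribution → 61.77 μm/a
  chloride contribution → 61.21 μm/a
  total first-year rate 123 μm/a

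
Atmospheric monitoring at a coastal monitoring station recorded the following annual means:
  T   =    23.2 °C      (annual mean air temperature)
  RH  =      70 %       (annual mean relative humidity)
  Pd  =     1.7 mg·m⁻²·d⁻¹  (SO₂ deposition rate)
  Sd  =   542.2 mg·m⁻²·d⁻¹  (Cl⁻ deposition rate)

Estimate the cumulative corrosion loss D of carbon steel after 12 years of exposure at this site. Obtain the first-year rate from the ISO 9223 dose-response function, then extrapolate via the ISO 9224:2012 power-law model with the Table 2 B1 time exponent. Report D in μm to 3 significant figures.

D(12) = 490 μm

carbon steel: temperature factor f = -0.054·(13.2) = -0.7128
  SO₂ term: 1.77·1.7^0.52·exp(0.02·70-0.7128) = 4.637
  Cl⁻ term: 0.102·542.2^0.62·exp(0.033·70+0.04·23.2) = 128.8
  sum: 4.637 + 128.8 → r_corr = 133.5 μm/a
ISO 9224: D(t) = r_corr · t^b with b = 0.523 (carbon steel, B1)
  D(12) = 133.5 × 12^0.523 = 133.5 × 3.668 = 489.5 μm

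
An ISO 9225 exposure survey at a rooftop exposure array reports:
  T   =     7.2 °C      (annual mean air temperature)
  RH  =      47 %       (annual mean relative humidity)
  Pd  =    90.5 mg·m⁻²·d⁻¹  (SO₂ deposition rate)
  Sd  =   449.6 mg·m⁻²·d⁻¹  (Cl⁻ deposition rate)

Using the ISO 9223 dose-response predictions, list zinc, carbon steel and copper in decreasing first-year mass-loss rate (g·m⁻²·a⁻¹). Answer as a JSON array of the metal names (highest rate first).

zinc: temperature factor f = +0.038·(-2.8) = -0.1064
  Pd branch = 0.0129·Pd^0.44·e^(0.046·RH+f) = 0.7316 μm/a
  Sd branch = 0.0175·Sd^0.57·e^(0.008·RH+0.085·T) = 1.528 μm/a
  sum: 0.7316 + 1.528 → r_corr = 2.26 μm/a
  mass loss = 2.26 μm/a × 7.14 g/cm³ = 16.14 g·m⁻²·a⁻¹
carbon steel: temperature factor f = +0.150·(-2.8) = -0.4200
  Pd branch = 1.77·Pd^0.52·e^(0.02·RH+f) = 30.99 μm/a
  Cl⁻ term: 0.102·449.6^0.62·exp(0.033·47+0.04·7.2) = 28.32
  sum: 30.99 + 28.32 → r_corr = 59.31 μm/a
  mass loss = 59.31 μm/a × 7.85 g/cm³ = 465.6 g·m⁻²·a⁻¹
copper: f(T) = +0.126·(T−10) [T≤10 °C] = -0.3528
  SO₂ term: 0.0053·90.5^0.26·exp(0.059·47-0.3528) = 0.1923
  Cl⁻ term: 0.01025·449.6^0.27·exp(0.036·47+0.049·7.2) = 0.4121
  sum: 0.1923 + 0.4121 → r_corr = 0.6045 μm/a
  mass loss = 0.6045 μm/a × 8.96 g/cm³ = 5.416 g·m⁻²·a⁻¹
Ordering by g·m⁻²·a⁻¹: carbon steel (466) > zinc (16.1) > copper (5.42)

["carbon steel", "zinc", "copper"]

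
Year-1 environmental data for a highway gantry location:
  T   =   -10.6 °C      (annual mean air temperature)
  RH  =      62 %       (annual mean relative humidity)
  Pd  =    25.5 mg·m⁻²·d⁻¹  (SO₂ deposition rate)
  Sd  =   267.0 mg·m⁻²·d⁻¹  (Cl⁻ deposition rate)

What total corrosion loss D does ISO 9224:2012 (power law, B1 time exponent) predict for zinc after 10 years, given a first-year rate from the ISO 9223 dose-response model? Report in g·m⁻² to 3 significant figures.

zinc: temperature factor f = +0.038·(-20.6) = -0.7828
  sulphur-dioxide contribution → 0.4247 μm/a
  chloride contribution → 0.282 μm/a
  ⇒ r_corr(zinc) = 0.7067 μm/a
Long-term exponent b (ISO 9224 Table 2, B1) = 0.813
  D(10) = 0.7067 × 10^0.813 = 0.7067 × 6.501 = 4.595 μm
  Mass loss = 4.595 μm × 7.14 g/cm³ = 32.81 g·m⁻²

D(10) = 32.8 g·m⁻²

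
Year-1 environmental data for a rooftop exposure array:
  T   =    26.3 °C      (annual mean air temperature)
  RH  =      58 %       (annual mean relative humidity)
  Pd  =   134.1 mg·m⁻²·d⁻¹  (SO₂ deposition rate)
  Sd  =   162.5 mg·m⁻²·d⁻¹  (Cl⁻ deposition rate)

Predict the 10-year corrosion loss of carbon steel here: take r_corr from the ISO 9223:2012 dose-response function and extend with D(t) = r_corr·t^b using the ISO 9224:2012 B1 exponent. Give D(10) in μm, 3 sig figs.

carbon steel: T>10 °C ⇒ hinge -0.054·(26.3−10) = -0.8802
  Pd branch = 1.77·Pd^0.52·e^(0.02·RH+f) = 29.91 μm/a
  Sd branch = 0.102·Sd^0.62·e^(0.033·RH+0.04·T) = 46.5 μm/a
  sum: 29.91 + 46.5 → r_corr = 76.4 μm/a
ISO 9224: D(t) = r_corr · t^b with b = 0.523 (carbon steel, B1)
  D(10) = 76.4 × 10^0.523 = 76.4 × 3.334 = 254.8 μm

D(10) = 255 μm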